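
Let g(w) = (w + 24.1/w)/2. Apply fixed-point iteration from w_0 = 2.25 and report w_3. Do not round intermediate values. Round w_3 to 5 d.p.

w_1 = g(2.250000) = 6.480556
w_2 = g(6.480556) = 5.099686
w_3 = g(5.099686) = 4.912734

4.91273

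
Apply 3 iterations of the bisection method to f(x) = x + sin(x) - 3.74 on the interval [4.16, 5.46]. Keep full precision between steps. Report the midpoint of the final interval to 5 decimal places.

4.72875

f(4.160000) = -0.431273, f(5.460000) = 0.986685 (opposite signs)
step 1: m = 4.810000, f(m) = 0.074760 > 0 → root in [4.160000, 4.810000]
step 2: m = 4.485000, f(m) = -0.229258 < 0 → root in [4.485000, 4.810000]
step 3: m = 4.647500, f(m) = -0.090395 < 0 → root in [4.647500, 4.810000]
Midpoint of [4.647500, 4.810000] = 4.728750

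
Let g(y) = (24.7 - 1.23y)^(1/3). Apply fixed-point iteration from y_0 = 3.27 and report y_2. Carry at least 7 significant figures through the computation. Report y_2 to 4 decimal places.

y_1 = g(3.270000) = 2.744746
y_2 = g(2.744746) = 2.773039

2.7730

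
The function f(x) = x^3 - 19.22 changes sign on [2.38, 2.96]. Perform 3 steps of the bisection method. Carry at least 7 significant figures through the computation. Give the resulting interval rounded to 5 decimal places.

f(2.380000) = -5.738728, f(2.960000) = 6.714336 (opposite signs)
step 1: m = 2.670000, f(m) = -0.185837 < 0 → root in [2.670000, 2.960000]
step 2: m = 2.815000, f(m) = 3.086693 > 0 → root in [2.670000, 2.815000]
step 3: m = 2.742500, f(m) = 1.407182 > 0 → root in [2.670000, 2.742500]

[2.67000, 2.74250]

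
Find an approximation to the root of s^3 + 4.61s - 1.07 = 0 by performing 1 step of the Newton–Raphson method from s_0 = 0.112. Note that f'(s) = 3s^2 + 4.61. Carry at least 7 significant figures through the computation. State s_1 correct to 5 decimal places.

0.23083

Newton update: s ← s − f(s)/f'(s).
s_0 = 0.112000: f = -0.552275, f' = 4.647632 → s_1 = 0.112000 - (-0.552275)/(4.647632) = 0.230829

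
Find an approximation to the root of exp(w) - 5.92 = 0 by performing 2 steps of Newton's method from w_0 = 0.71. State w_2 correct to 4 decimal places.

f'(w) = exp(w)
w_0 = 0.710000: f = -3.886009, f' = 2.033991 → w_1 = 0.710000 - (-3.886009)/(2.033991) = 2.620534
w_1 = 2.620534: f = 7.823056, f' = 13.743056 → w_2 = 2.620534 - (7.823056)/(13.743056) = 2.051297

2.0513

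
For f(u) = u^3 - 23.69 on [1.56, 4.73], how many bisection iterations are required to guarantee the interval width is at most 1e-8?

Initial width b − a = 4.73 − 1.56 = 3.170000.
After n steps the width is (b−a)/2^n; need (b−a)/2^n ≤ 1e-8.
So n ≥ log₂(3.170000/1e-8) = log₂(317000000.0000) ≈ 28.2399.
Hence n = 29.

29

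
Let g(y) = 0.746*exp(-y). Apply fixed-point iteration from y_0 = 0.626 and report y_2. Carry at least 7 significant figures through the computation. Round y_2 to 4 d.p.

y_1 = g(0.626000) = 0.398906
y_2 = g(0.398906) = 0.500606

0.5006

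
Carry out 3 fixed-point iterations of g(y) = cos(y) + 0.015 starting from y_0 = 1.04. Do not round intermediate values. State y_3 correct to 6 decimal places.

0.650445

y_1 = g(1.040000) = 0.521220
y_2 = g(0.521220) = 0.882212
y_3 = g(0.882212) = 0.650445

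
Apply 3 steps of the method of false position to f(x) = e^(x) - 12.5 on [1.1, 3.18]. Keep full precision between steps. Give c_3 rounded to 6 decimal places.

False-position update: c = (a·f(b) − b·f(a))/(f(b) − f(a)); replace the endpoint whose sign matches f(c).
f(1.100000) = -9.495834, f(3.180000) = 11.546754
step 1: c = 2.038636, f(c) = -4.819872 < 0 → new bracket [2.038636, 3.180000]
step 2: c = 2.374761, f(c) = -1.751557 < 0 → new bracket [2.374761, 3.180000]
step 3: c = 2.480821, f(c) = -0.548926 < 0 → new bracket [2.480821, 3.180000]

2.480821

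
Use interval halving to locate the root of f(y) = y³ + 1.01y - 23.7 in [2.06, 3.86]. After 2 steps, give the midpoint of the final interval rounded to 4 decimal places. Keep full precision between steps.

f(2.060000) = -12.877584, f(3.860000) = 37.711056 (opposite signs)
step 1: m = 2.960000, f(m) = 5.223936 > 0 → root in [2.060000, 2.960000]
step 2: m = 2.510000, f(m) = -5.351649 < 0 → root in [2.510000, 2.960000]
Midpoint of [2.510000, 2.960000] = 2.735000

2.7350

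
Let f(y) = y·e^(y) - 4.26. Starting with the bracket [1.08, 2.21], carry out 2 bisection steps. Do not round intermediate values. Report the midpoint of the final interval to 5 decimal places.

f(1.080000) = -1.079746, f(2.210000) = 15.885733 (opposite signs)
step 1: m = 1.645000, f(m) = 4.262761 > 0 → root in [1.080000, 1.645000]
step 2: m = 1.362500, f(m) = 1.061851 > 0 → root in [1.080000, 1.362500]
Midpoint of [1.080000, 1.362500] = 1.221250

1.22125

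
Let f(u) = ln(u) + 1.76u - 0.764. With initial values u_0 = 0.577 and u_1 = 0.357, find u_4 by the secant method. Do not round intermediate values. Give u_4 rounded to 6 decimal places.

0.665473

f(u_0) = -0.298393, f(u_1) = -1.165699
u_2 = 0.357000 - (-1.165699)·(0.357000 - 0.577000)/(-1.165699 - (-0.298393)) = 0.652690; f(u_2) = -0.041918
u_3 = 0.652690 - (-0.041918)·(0.652690 - 0.357000)/(-0.041918 - (-1.165699)) = 0.663720; f(u_3) = -0.005749
u_4 = 0.663720 - (-0.005749)·(0.663720 - 0.652690)/(-0.005749 - (-0.041918)) = 0.665473; f(u_4) = -0.000026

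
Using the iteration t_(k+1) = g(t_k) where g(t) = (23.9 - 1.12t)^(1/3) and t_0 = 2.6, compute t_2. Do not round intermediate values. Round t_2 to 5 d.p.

2.75060

t_1 = g(2.600000) = 2.758399
t_2 = g(2.758399) = 2.750605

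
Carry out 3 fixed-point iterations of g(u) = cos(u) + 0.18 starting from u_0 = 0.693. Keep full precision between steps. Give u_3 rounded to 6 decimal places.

u_1 = g(0.693000) = 0.949333
u_2 = g(0.949333) = 0.762226
u_3 = g(0.762226) = 0.903301

0.903301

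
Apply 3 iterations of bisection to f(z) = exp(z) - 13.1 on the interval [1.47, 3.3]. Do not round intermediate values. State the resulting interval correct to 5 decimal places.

f(1.470000) = -8.750765, f(3.300000) = 14.012639 (opposite signs)
step 1: m = 2.385000, f(m) = -2.240937 < 0 → root in [2.385000, 3.300000]
step 2: m = 2.842500, f(m) = 4.058608 > 0 → root in [2.385000, 2.842500]
step 3: m = 2.613750, f(m) = 0.550143 > 0 → root in [2.385000, 2.613750]

[2.38500, 2.61375]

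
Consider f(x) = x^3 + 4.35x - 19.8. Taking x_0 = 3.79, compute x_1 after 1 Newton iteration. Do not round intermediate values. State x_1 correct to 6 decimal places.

2.712345

f'(x) = 3x^2 + 4.35
x_0 = 3.790000: f = 51.126439, f' = 47.442300 → x_1 = 3.790000 - (51.126439)/(47.442300) = 2.712345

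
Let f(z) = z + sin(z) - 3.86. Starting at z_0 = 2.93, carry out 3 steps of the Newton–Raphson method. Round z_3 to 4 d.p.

f'(z) = 1 + cos(z)
z_0 = 2.930000: f = -0.719983, f' = 0.022302 → z_1 = 2.930000 - (-0.719983)/(0.022302) = 35.212847
z_1 = 35.212847: f = 30.743428, f' = 0.207152 → z_2 = 35.212847 - (30.743428)/(0.207152) = -113.197387
z_2 = -113.197387: f = -117.157271, f' = 1.994999 → z_3 = -113.197387 - (-117.157271)/(1.994999) = -54.471910

-54.4719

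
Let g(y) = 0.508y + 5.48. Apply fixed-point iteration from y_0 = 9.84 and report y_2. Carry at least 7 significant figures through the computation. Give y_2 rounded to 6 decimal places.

y_1 = g(9.840000) = 10.478720
y_2 = g(10.478720) = 10.803190

10.803190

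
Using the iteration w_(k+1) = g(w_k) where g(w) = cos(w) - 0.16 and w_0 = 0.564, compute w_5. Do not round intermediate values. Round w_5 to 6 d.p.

w_1 = g(0.564000) = 0.685124
w_2 = g(0.685124) = 0.614341
w_3 = g(0.614341) = 0.657154
w_4 = g(0.657154) = 0.631734
w_5 = g(0.631734) = 0.647005

0.647005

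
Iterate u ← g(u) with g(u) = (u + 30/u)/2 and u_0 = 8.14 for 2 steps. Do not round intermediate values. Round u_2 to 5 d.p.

5.49327

u_1 = g(8.140000) = 5.912752
u_2 = g(5.912752) = 5.493266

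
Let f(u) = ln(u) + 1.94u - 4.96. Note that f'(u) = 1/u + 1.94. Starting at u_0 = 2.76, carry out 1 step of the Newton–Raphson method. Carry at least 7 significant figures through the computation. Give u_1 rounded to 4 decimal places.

Newton update: u ← u − f(u)/f'(u).
u_0 = 2.760000: f = 1.409631, f' = 2.302319 → u_1 = 2.760000 - (1.409631)/(2.302319) = 2.147734

2.1477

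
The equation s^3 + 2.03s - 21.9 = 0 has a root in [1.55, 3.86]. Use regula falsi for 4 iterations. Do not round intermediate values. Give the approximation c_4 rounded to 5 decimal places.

2.53691

False-position update: c = (a·f(b) − b·f(a))/(f(b) − f(a)); replace the endpoint whose sign matches f(c).
f(1.550000) = -15.029625, f(3.860000) = 43.448256
step 1: c = 2.143702, f(c) = -7.696992 < 0 → new bracket [2.143702, 3.860000]
step 2: c = 2.401992, f(c) = -3.165496 < 0 → new bracket [2.401992, 3.860000]
step 3: c = 2.501004, f(c) = -1.179121 < 0 → new bracket [2.501004, 3.860000]
step 4: c = 2.536911, f(c) = -0.422719 < 0 → new bracket [2.536911, 3.860000]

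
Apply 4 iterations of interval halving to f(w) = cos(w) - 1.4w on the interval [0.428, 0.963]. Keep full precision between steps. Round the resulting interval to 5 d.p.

[0.56175, 0.59519]

f(0.428000) = 0.310598, f(0.963000) = -0.777140 (opposite signs)
step 1: m = 0.695500, f(m) = -0.205967 < 0 → root in [0.428000, 0.695500]
step 2: m = 0.561750, f(m) = 0.059874 > 0 → root in [0.561750, 0.695500]
step 3: m = 0.628625, f(m) = -0.071238 < 0 → root in [0.561750, 0.628625]
step 4: m = 0.595187, f(m) = -0.005219 < 0 → root in [0.561750, 0.595187]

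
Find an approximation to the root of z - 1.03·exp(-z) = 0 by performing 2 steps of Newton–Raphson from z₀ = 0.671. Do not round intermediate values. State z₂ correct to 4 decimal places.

0.5779

Newton update: z ← z − f(z)/f'(z).
f'(z) = 1 + 1.03·exp(-z)
z_0 = 0.671000: f = 0.144467, f' = 1.526533 → z_1 = 0.671000 - (0.144467)/(1.526533) = 0.576363
z_1 = 0.576363: f = -0.002434, f' = 1.578797 → z_2 = 0.576363 - (-0.002434)/(1.578797) = 0.577904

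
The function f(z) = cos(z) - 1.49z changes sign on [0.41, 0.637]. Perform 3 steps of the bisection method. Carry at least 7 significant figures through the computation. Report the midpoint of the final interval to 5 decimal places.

0.56606

f(0.410000) = 0.306221, f(0.637000) = -0.145246 (opposite signs)
step 1: m = 0.523500, f(m) = 0.086060 > 0 → root in [0.523500, 0.637000]
step 2: m = 0.580250, f(m) = -0.028247 < 0 → root in [0.523500, 0.580250]
step 3: m = 0.551875, f(m) = 0.029249 > 0 → root in [0.551875, 0.580250]
Midpoint of [0.551875, 0.580250] = 0.566062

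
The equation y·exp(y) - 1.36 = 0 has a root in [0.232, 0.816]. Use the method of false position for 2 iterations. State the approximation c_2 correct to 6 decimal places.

0.680084

f(0.232000) = -1.067420, f(0.816000) = 0.485332
step 1: c = 0.633464, f(c) = -0.166475 < 0 → new bracket [0.633464, 0.816000]
step 2: c = 0.680084, f(c) = -0.017483 < 0 → new bracket [0.680084, 0.816000]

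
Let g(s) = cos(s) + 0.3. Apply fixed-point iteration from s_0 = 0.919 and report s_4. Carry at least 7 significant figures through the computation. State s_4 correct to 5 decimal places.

0.91480

s_1 = g(0.919000) = 0.906615
s_2 = g(0.906615) = 0.916414
s_3 = g(0.916414) = 0.908669
s_4 = g(0.908669) = 0.914796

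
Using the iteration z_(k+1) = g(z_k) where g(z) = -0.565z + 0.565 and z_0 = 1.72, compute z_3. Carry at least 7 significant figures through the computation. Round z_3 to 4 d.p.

z_1 = g(1.720000) = -0.406800
z_2 = g(-0.406800) = 0.794842
z_3 = g(0.794842) = 0.115914

0.1159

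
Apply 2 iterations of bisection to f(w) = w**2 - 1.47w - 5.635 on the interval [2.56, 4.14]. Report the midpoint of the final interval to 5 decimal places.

3.15250

f(2.560000) = -2.844600, f(4.140000) = 5.418800 (opposite signs)
step 1: m = 3.350000, f(m) = 0.663000 > 0 → root in [2.560000, 3.350000]
step 2: m = 2.955000, f(m) = -1.246825 < 0 → root in [2.955000, 3.350000]
Midpoint of [2.955000, 3.350000] = 3.152500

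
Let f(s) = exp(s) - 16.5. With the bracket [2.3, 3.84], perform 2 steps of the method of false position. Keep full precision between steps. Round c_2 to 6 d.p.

2.702586

f(2.300000) = -6.525818, f(3.840000) = 30.025474
step 1: c = 2.574949, f(c) = -3.369346 < 0 → new bracket [2.574949, 3.840000]
step 2: c = 2.702586, f(c) = -1.581742 < 0 → new bracket [2.702586, 3.840000]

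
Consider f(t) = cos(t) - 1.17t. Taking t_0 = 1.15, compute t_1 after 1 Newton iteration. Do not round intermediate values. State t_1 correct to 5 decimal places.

f'(t) = -sin(t) - 1.17
t_0 = 1.150000: f = -0.937013, f' = -2.082764 → t_1 = 1.150000 - (-0.937013)/(-2.082764) = 0.700111

0.70011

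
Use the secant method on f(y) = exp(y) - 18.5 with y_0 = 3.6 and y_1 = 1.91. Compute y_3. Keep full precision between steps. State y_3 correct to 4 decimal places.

3.1346

f(y_0) = 18.098234, f(y_1) = -11.746911
y_2 = 1.910000 - (-11.746911)·(1.910000 - 3.600000)/(-11.746911 - (18.098234)) = 2.575176; f(y_2) = -5.366369
y_3 = 2.575176 - (-5.366369)·(2.575176 - 1.910000)/(-5.366369 - (-11.746911)) = 3.134624; f(y_3) = 4.479996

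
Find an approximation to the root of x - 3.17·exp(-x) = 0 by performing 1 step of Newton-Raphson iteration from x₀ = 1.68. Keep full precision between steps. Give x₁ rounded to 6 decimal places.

f'(x) = 1 + 3.17·exp(-x)
x_0 = 1.680000: f = 1.089194, f' = 1.590806 → x_1 = 1.680000 - (1.089194)/(1.590806) = 0.995319

0.995319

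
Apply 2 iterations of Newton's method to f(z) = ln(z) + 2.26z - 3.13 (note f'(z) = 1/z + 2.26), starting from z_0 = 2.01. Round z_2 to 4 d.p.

1.2767

z_0 = 2.010000: f = 2.110735, f' = 2.757512 → z_1 = 2.010000 - (2.110735)/(2.757512) = 1.244551
z_1 = 1.244551: f = -0.098539, f' = 3.063503 → z_2 = 1.244551 - (-0.098539)/(3.063503) = 1.276717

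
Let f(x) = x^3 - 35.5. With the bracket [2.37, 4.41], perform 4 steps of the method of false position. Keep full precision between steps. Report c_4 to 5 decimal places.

3.28006

f(2.370000) = -22.187947, f(4.410000) = 50.266121
step 1: c = 2.994719, f(c) = -8.642344 < 0 → new bracket [2.994719, 4.410000]
step 2: c = 3.202352, f(c) = -2.659699 < 0 → new bracket [3.202352, 4.410000]
step 3: c = 3.263040, f(c) = -0.757004 < 0 → new bracket [3.263040, 4.410000]
step 4: c = 3.280057, f(c) = -0.210607 < 0 → new bracket [3.280057, 4.410000]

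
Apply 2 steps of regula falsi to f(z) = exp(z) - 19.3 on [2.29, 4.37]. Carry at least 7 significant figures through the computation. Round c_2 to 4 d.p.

2.7421

False-position update: c = (a·f(b) − b·f(a))/(f(b) − f(a)); replace the endpoint whose sign matches f(c).
f(2.290000) = -9.425062, f(4.370000) = 59.743632
step 1: c = 2.573425, f(c) = -6.189350 < 0 → new bracket [2.573425, 4.370000]
step 2: c = 2.742075, f(c) = -3.780840 < 0 → new bracket [2.742075, 4.370000]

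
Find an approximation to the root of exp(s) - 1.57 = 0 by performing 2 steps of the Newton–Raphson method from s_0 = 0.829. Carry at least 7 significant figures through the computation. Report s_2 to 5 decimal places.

Newton update: s ← s − f(s)/f'(s).
f'(s) = exp(s)
s_0 = 0.829000: f = 0.721027, f' = 2.291027 → s_1 = 0.829000 - (0.721027)/(2.291027) = 0.514282
s_1 = 0.514282: f = 0.102438, f' = 1.672438 → s_2 = 0.514282 - (0.102438)/(1.672438) = 0.453032

0.45303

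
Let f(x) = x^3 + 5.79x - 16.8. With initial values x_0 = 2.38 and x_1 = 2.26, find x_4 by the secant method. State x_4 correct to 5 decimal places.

f(x_0) = 10.461472, f(x_1) = 7.828576
x_2 = 2.260000 - (7.828576)·(2.260000 - 2.380000)/(7.828576 - (10.461472)) = 1.903196; f(x_2) = 1.113168
x_3 = 1.903196 - (1.113168)·(1.903196 - 2.260000)/(1.113168 - (7.828576)) = 1.844050; f(x_3) = 0.147786
x_4 = 1.844050 - (0.147786)·(1.844050 - 1.903196)/(0.147786 - (1.113168)) = 1.834996; f(x_4) = 0.003447

1.83500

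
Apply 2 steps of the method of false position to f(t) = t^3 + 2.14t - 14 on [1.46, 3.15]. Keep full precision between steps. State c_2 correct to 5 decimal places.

2.03237

f(1.460000) = -7.763464, f(3.150000) = 23.996875
step 1: c = 1.873102, f(c) = -3.419765 < 0 → new bracket [1.873102, 3.150000]
step 2: c = 2.032373, f(c) = -1.255918 < 0 → new bracket [2.032373, 3.150000]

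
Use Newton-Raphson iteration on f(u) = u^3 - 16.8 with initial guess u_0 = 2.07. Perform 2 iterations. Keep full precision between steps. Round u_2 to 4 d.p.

2.5670

f'(u) = 3u^2
u_0 = 2.070000: f = -7.930257, f' = 12.854700 → u_1 = 2.070000 - (-7.930257)/(12.854700) = 2.686915
u_1 = 2.686915: f = 2.598215, f' = 21.658536 → u_2 = 2.686915 - (2.598215)/(21.658536) = 2.566952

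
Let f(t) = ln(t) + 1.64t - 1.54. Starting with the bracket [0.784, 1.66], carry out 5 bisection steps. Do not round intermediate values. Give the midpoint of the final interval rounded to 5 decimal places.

0.96194

f(0.784000) = -0.497586, f(1.660000) = 1.689218 (opposite signs)
step 1: m = 1.222000, f(m) = 0.664569 > 0 → root in [0.784000, 1.222000]
step 2: m = 1.003000, f(m) = 0.107916 > 0 → root in [0.784000, 1.003000]
step 3: m = 0.893500, f(m) = -0.187269 < 0 → root in [0.893500, 1.003000]
step 4: m = 0.948250, f(m) = -0.038007 < 0 → root in [0.948250, 1.003000]
step 5: m = 0.975625, f(m) = 0.035348 > 0 → root in [0.948250, 0.975625]
Midpoint of [0.948250, 0.975625] = 0.961938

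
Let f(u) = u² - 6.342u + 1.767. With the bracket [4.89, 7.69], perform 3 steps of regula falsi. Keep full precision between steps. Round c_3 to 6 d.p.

6.034147

False-position update: c = (a·f(b) − b·f(a))/(f(b) − f(a)); replace the endpoint whose sign matches f(c).
f(4.890000) = -5.333280, f(7.690000) = 12.133120
step 1: c = 5.744966, f(c) = -1.662938 < 0 → new bracket [5.744966, 7.690000]
step 2: c = 5.979415, f(c) = -0.401045 < 0 → new bracket [5.979415, 7.690000]
step 3: c = 6.034147, f(c) = -0.090628 < 0 → new bracket [6.034147, 7.690000]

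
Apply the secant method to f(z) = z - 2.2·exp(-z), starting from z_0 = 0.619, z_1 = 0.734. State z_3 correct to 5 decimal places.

0.89664

f(z_0) = -0.565662, f(z_1) = -0.321967
z_2 = 0.734000 - (-0.321967)·(0.734000 - 0.619000)/(-0.321967 - (-0.565662)) = 0.885937; f(z_2) = -0.021183
z_3 = 0.885937 - (-0.021183)·(0.885937 - 0.734000)/(-0.021183 - (-0.321967)) = 0.896638; f(z_3) = -0.000828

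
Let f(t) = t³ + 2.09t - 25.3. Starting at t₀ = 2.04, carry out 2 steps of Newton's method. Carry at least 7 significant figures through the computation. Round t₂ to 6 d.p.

2.711596

f'(t) = 3t² + 2.09
t_0 = 2.040000: f = -12.546736, f' = 14.574800 → t_1 = 2.040000 - (-12.546736)/(14.574800) = 2.900851
t_1 = 2.900851: f = 5.173265, f' = 27.334815 → t_2 = 2.900851 - (5.173265)/(27.334815) = 2.711596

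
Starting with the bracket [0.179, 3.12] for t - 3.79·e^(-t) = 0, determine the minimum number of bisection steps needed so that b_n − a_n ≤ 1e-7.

25

Initial width b − a = 3.12 − 0.179 = 2.941000.
After n steps the width is (b−a)/2^n; need (b−a)/2^n ≤ 1e-7.
So n ≥ log₂(2.941000/1e-7) = log₂(29410000.0000) ≈ 24.8098.
Hence n = 25.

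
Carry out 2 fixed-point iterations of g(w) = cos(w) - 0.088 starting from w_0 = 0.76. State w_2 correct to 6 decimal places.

0.715981

w_1 = g(0.760000) = 0.636836
w_2 = g(0.636836) = 0.715981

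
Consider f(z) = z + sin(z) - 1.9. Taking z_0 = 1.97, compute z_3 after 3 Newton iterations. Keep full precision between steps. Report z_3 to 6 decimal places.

1.037231

f'(z) = 1 + cos(z)
z_0 = 1.970000: f = 0.991371, f' = 0.611315 → z_1 = 1.970000 - (0.991371)/(0.611315) = 0.348299
z_1 = 0.348299: f = -1.210402, f' = 1.939955 → z_2 = 0.348299 - (-1.210402)/(1.939955) = 0.972232
z_2 = 0.972232: f = -0.101623, f' = 1.563457 → z_3 = 0.972232 - (-0.101623)/(1.563457) = 1.037231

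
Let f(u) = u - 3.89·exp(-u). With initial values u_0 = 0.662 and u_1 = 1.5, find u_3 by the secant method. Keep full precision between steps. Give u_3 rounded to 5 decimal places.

f(u_0) = -1.344535, f(u_1) = 0.632024
u_2 = 1.500000 - (0.632024)·(1.500000 - 0.662000)/(0.632024 - (-1.344535)) = 1.232041; f(u_2) = 0.097342
u_3 = 1.232041 - (0.097342)·(1.232041 - 1.500000)/(0.097342 - (0.632024)) = 1.183258; f(u_3) = -0.008168

1.18326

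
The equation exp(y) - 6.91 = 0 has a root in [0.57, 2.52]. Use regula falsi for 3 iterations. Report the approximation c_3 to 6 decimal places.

1.901157

f(0.570000) = -5.141733, f(2.520000) = 5.518597
step 1: c = 1.510532, f(c) = -2.380861 < 0 → new bracket [1.510532, 2.520000]
step 2: c = 1.814781, f(c) = -0.770269 < 0 → new bracket [1.814781, 2.520000]
step 3: c = 1.901157, f(c) = -0.216364 < 0 → new bracket [1.901157, 2.520000]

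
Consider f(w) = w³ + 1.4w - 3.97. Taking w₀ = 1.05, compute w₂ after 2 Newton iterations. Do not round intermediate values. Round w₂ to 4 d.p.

f'(w) = 3w² + 1.4
w_0 = 1.050000: f = -1.342375, f' = 4.707500 → w_1 = 1.050000 - (-1.342375)/(4.707500) = 1.335157
w_1 = 1.335157: f = 0.279327, f' = 6.747930 → w_2 = 1.335157 - (0.279327)/(6.747930) = 1.293762

1.2938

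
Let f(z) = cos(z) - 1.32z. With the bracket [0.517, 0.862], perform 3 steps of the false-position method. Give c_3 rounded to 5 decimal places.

0.61761

f(0.517000) = 0.186866, f(0.862000) = -0.486920
step 1: c = 0.612681, f(c) = 0.009370 > 0 → new bracket [0.612681, 0.862000]
step 2: c = 0.617388, f(c) = 0.000441 > 0 → new bracket [0.617388, 0.862000]
step 3: c = 0.617609, f(c) = 0.000021 > 0 → new bracket [0.617609, 0.862000]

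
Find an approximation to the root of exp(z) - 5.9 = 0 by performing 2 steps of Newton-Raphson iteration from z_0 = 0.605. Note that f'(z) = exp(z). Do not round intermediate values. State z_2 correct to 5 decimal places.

2.17612

z_0 = 0.605000: f = -4.068748, f' = 1.831252 → z_1 = 0.605000 - (-4.068748)/(1.831252) = 2.826839
z_1 = 2.826839: f = 10.991983, f' = 16.891983 → z_2 = 2.826839 - (10.991983)/(16.891983) = 2.176117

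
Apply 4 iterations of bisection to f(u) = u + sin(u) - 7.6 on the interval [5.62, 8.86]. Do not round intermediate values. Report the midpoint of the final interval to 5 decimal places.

6.93625

f(5.620000) = -2.595630, f(8.860000) = 1.795228 (opposite signs)
step 1: m = 7.240000, f(m) = 0.457361 > 0 → root in [5.620000, 7.240000]
step 2: m = 6.430000, f(m) = -1.023712 < 0 → root in [6.430000, 7.240000]
step 3: m = 6.835000, f(m) = -0.240767 < 0 → root in [6.835000, 7.240000]
step 4: m = 7.037500, f(m) = 0.122289 > 0 → root in [6.835000, 7.037500]
Midpoint of [6.835000, 7.037500] = 6.936250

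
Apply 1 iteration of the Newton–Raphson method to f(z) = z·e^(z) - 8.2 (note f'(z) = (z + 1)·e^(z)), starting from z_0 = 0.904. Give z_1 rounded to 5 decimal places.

z_0 = 0.904000: f = -5.967607, f' = 4.701854 → z_1 = 0.904000 - (-5.967607)/(4.701854) = 2.173203

2.17320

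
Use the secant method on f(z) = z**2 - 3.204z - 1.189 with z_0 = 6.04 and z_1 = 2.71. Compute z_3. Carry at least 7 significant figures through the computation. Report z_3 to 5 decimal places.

3.65609

Secant update: z_(k+1) = z_k − f(z_k)·(z_k − z_(k-1))/(f(z_k) − f(z_(k-1))).
f(z_0) = 15.940440, f(z_1) = -2.527740
z_2 = 2.710000 - (-2.527740)·(2.710000 - 6.040000)/(-2.527740 - (15.940440)) = 3.165777; f(z_2) = -1.310005
z_3 = 3.165777 - (-1.310005)·(3.165777 - 2.710000)/(-1.310005 - (-2.527740)) = 3.656089; f(z_3) = 0.463879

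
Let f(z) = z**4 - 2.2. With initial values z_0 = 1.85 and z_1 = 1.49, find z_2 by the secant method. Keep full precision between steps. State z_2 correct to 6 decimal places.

Secant update: z_(k+1) = z_k − f(z_k)·(z_k − z_(k-1))/(f(z_k) − f(z_(k-1))).
f(z_0) = 9.513506, f(z_1) = 2.728844
z_2 = 1.490000 - (2.728844)·(1.490000 - 1.850000)/(2.728844 - (9.513506)) = 1.345205; f(z_2) = 1.074569

1.345205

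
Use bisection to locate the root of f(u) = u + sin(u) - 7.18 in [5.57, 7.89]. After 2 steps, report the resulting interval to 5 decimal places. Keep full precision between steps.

f(5.570000) = -2.264246, f(7.890000) = 1.709351 (opposite signs)
step 1: m = 6.730000, f(m) = -0.017905 < 0 → root in [6.730000, 7.890000]
step 2: m = 7.310000, f(m) = 0.985655 > 0 → root in [6.730000, 7.310000]

[6.73000, 7.31000]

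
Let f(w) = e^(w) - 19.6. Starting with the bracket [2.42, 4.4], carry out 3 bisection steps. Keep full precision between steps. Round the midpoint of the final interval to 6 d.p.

f(2.420000) = -8.354141, f(4.400000) = 61.850869 (opposite signs)
step 1: m = 3.410000, f(m) = 10.665244 > 0 → root in [2.420000, 3.410000]
step 2: m = 2.915000, f(m) = -1.151188 < 0 → root in [2.915000, 3.410000]
step 3: m = 3.162500, f(m) = 4.029596 > 0 → root in [2.915000, 3.162500]
Midpoint of [2.915000, 3.162500] = 3.038750

3.038750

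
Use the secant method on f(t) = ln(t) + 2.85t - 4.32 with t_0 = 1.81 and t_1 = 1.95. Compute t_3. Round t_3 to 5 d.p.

f(t_0) = 1.431827, f(t_1) = 1.905329
t_2 = 1.950000 - (1.905329)·(1.950000 - 1.810000)/(1.905329 - (1.431827)) = 1.386653; f(t_2) = -0.041145
t_3 = 1.386653 - (-0.041145)·(1.386653 - 1.950000)/(-0.041145 - (1.905329)) = 1.398561; f(t_3) = 0.001344

1.39856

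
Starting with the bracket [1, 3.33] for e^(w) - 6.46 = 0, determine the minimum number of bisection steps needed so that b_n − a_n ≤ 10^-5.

Initial width b − a = 3.33 − 1 = 2.330000.
After n steps the width is (b−a)/2^n; need (b−a)/2^n ≤ 10^-5.
So n ≥ log₂(2.330000/10^-5) = log₂(233000.0000) ≈ 17.8300.
Hence n = 18.

18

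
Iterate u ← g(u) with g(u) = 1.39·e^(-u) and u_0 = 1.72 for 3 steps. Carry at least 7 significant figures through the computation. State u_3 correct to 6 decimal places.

0.470284

u_1 = g(1.720000) = 0.248902
u_2 = g(0.248902) = 1.083722
u_3 = g(1.083722) = 0.470284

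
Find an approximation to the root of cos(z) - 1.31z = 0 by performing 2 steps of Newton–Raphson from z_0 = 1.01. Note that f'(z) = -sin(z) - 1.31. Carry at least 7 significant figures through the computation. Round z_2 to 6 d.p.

0.620992

Newton update: z ← z − f(z)/f'(z).
z_0 = 1.010000: f = -0.791239, f' = -2.156832 → z_1 = 1.010000 - (-0.791239)/(-2.156832) = 0.643147
z_1 = 0.643147: f = -0.042311, f' = -1.909717 → z_2 = 0.643147 - (-0.042311)/(-1.909717) = 0.620992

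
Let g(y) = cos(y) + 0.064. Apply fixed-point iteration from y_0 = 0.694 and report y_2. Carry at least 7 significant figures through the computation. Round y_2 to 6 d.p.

0.736886

y_1 = g(0.694000) = 0.832694
y_2 = g(0.832694) = 0.736886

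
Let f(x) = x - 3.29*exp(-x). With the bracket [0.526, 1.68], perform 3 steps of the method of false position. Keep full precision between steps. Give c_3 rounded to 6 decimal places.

f(0.526000) = -1.418272, f(1.680000) = 1.066830
step 1: c = 1.184599, f(c) = 0.178291 > 0 → new bracket [0.526000, 1.184599]
step 2: c = 1.111052, f(c) = 0.027944 > 0 → new bracket [0.526000, 1.111052]
step 3: c = 1.099748, f(c) = 0.004326 > 0 → new bracket [0.526000, 1.099748]

1.099748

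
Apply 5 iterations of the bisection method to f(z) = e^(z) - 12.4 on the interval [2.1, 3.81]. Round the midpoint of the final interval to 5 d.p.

f(2.100000) = -4.233830, f(3.810000) = 32.750439 (opposite signs)
step 1: m = 2.955000, f(m) = 6.801723 > 0 → root in [2.100000, 2.955000]
step 2: m = 2.527500, f(m) = 0.122162 > 0 → root in [2.100000, 2.527500]
step 3: m = 2.313750, f(m) = -2.287725 < 0 → root in [2.313750, 2.527500]
step 4: m = 2.420625, f(m) = -1.147110 < 0 → root in [2.420625, 2.527500]
step 5: m = 2.474062, f(m) = -0.529427 < 0 → root in [2.474062, 2.527500]
Midpoint of [2.474062, 2.527500] = 2.500781

2.50078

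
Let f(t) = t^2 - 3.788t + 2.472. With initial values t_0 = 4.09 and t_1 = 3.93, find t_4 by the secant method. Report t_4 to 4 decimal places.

2.9583

f(t_0) = 3.707180, f(t_1) = 3.030060
t_2 = 3.930000 - (3.030060)·(3.930000 - 4.090000)/(3.030060 - (3.707180)) = 3.214012; f(t_2) = 0.627196
t_3 = 3.214012 - (0.627196)·(3.214012 - 3.930000)/(0.627196 - (3.030060)) = 3.027125; f(t_3) = 0.168736
t_4 = 3.027125 - (0.168736)·(3.027125 - 3.214012)/(0.168736 - (0.627196)) = 2.958341; f(t_4) = 0.017586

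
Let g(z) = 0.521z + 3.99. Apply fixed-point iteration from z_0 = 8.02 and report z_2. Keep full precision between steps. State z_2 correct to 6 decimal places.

z_1 = g(8.020000) = 8.168420
z_2 = g(8.168420) = 8.245747

8.245747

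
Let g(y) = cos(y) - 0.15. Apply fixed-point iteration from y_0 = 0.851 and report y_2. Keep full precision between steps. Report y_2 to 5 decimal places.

0.72312

y_1 = g(0.851000) = 0.509232
y_2 = g(0.509232) = 0.723119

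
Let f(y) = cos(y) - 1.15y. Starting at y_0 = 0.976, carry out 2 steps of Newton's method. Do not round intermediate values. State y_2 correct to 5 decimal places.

0.67755

Newton update: y ← y − f(y)/f'(y).
f'(y) = -sin(y) - 1.15
y_0 = 0.976000: f = -0.562060, f' = -1.978263 → y_1 = 0.976000 - (-0.562060)/(-1.978263) = 0.691882
y_1 = 0.691882: f = -0.025618, f' = -1.787988 → y_2 = 0.691882 - (-0.025618)/(-1.787988) = 0.677554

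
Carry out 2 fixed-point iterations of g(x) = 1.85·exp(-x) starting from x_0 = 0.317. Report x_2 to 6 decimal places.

0.480837

x_1 = g(0.317000) = 1.347412
x_2 = g(1.347412) = 0.480837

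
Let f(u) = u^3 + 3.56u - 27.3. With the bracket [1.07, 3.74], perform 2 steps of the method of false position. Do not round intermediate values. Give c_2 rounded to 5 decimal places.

f(1.070000) = -22.265757, f(3.740000) = 38.328024
step 1: c = 2.051117, f(c) = -11.368813 < 0 → new bracket [2.051117, 3.740000]
step 2: c = 2.437471, f(c) = -4.140937 < 0 → new bracket [2.437471, 3.740000]

2.43747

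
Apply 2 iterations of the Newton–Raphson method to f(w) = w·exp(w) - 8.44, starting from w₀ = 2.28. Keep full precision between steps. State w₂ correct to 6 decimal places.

f'(w) = (w + 1)·exp(w)
w_0 = 2.280000: f = 13.850831, f' = 32.067512 → w_1 = 2.280000 - (13.850831)/(32.067512) = 1.848073
w_1 = 1.848073: f = 3.290780, f' = 18.078354 → w_2 = 1.848073 - (3.290780)/(18.078354) = 1.666044

1.666044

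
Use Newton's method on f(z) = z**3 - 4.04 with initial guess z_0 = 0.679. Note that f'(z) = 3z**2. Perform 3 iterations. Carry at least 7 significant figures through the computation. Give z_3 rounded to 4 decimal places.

1.8185

z_0 = 0.679000: f = -3.726953, f' = 1.383123 → z_1 = 0.679000 - (-3.726953)/(1.383123) = 3.373593
z_1 = 3.373593: f = 34.355290, f' = 34.143383 → z_2 = 3.373593 - (34.355290)/(34.143383) = 2.367386
z_2 = 2.367386: f = 9.228060, f' = 16.813554 → z_3 = 2.367386 - (9.228060)/(16.813554) = 1.818540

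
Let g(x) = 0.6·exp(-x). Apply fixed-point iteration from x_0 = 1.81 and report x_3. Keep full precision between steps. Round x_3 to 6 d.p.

x_1 = g(1.810000) = 0.098192
x_2 = g(0.098192) = 0.543885
x_3 = g(0.543885) = 0.348293

0.348293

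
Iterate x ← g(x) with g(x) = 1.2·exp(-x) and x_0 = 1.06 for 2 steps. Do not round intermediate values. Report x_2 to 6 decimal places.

x_1 = g(1.060000) = 0.415747
x_2 = g(0.415747) = 0.791817

0.791817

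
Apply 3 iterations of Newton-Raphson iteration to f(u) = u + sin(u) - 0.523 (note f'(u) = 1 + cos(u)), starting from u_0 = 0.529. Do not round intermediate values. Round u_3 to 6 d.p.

Newton update: u ← u − f(u)/f'(u).
u_0 = 0.529000: f = 0.510670, f' = 1.863312 → u_1 = 0.529000 - (0.510670)/(1.863312) = 0.254934
u_1 = 0.254934: f = -0.015884, f' = 1.967680 → u_2 = 0.254934 - (-0.015884)/(1.967680) = 0.263007
u_2 = 0.263007: f = -0.000008, f' = 1.965613 → u_3 = 0.263007 - (-0.000008)/(1.965613) = 0.263011

0.263011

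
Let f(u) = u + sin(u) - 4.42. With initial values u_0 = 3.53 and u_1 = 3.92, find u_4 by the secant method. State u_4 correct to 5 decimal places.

f(u_0) = -1.268715, f(u_1) = -1.202146
u_2 = 3.920000 - (-1.202146)·(3.920000 - 3.530000)/(-1.202146 - (-1.268715)) = 10.962917; f(u_2) = 5.543451
u_3 = 10.962917 - (5.543451)·(10.962917 - 3.920000)/(5.543451 - (-1.202146)) = 5.175132; f(u_3) = -0.139699
u_4 = 5.175132 - (-0.139699)·(5.175132 - 10.962917)/(-0.139699 - (5.543451)) = 5.317403; f(u_4) = 0.074909

5.31740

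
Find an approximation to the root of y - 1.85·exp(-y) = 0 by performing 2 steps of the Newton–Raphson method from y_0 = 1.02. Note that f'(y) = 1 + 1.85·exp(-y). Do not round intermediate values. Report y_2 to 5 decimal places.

y_0 = 1.020000: f = 0.352899, f' = 1.667101 → y_1 = 1.020000 - (0.352899)/(1.667101) = 0.808316
y_1 = 0.808316: f = -0.016059, f' = 1.824375 → y_2 = 0.808316 - (-0.016059)/(1.824375) = 0.817118

0.81712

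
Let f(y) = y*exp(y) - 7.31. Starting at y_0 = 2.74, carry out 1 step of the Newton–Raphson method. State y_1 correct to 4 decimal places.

Newton update: y ← y − f(y)/f'(y).
f'(y) = (y+1)*exp(y)
y_0 = 2.740000: f = 35.124339, f' = 57.921324 → y_1 = 2.740000 - (35.124339)/(57.921324) = 2.133585

2.1336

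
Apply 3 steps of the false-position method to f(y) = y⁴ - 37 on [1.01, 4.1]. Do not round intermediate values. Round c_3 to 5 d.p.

f(1.010000) = -35.959396, f(4.100000) = 245.576100
step 1: c = 1.404673, f(c) = -33.106849 < 0 → new bracket [1.404673, 4.100000]
step 2: c = 1.724871, f(c) = -28.148295 < 0 → new bracket [1.724871, 4.100000]
step 3: c = 1.969116, f(c) = -21.965617 < 0 → new bracket [1.969116, 4.100000]

1.96912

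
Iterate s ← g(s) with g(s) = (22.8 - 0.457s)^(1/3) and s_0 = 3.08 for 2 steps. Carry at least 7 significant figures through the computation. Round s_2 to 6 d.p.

s_1 = g(3.080000) = 2.776004
s_2 = g(2.776004) = 2.782000

2.782000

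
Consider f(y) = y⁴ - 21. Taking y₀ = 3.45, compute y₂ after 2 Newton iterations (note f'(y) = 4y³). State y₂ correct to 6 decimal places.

y_0 = 3.450000: f = 120.669506, f' = 164.254500 → y_1 = 3.450000 - (120.669506)/(164.254500) = 2.715350
y_1 = 2.715350: f = 33.363012, f' = 80.082500 → y_2 = 2.715350 - (33.363012)/(80.082500) = 2.298742

2.298742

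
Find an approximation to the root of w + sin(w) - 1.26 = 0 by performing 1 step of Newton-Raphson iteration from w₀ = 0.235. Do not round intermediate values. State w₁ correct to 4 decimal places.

Newton update: w ← w − f(w)/f'(w).
f'(w) = 1 + cos(w)
w_0 = 0.235000: f = -0.792157, f' = 1.972514 → w_1 = 0.235000 - (-0.792157)/(1.972514) = 0.636598

0.6366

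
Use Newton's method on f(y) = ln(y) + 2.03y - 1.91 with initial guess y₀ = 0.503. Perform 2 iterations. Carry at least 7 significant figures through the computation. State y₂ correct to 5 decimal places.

0.95985

f'(y) = 1/y + 2.03
y_0 = 0.503000: f = -1.576075, f' = 4.018072 → y_1 = 0.503000 - (-1.576075)/(4.018072) = 0.895247
y_1 = 0.895247: f = -0.203305, f' = 3.147011 → y_2 = 0.895247 - (-0.203305)/(3.147011) = 0.959849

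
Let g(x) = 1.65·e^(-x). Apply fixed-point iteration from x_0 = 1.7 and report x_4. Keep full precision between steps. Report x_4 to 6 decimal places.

x_1 = g(1.700000) = 0.301428
x_2 = g(0.301428) = 1.220606
x_3 = g(1.220606) = 0.486835
x_4 = g(0.486835) = 1.014038

1.014038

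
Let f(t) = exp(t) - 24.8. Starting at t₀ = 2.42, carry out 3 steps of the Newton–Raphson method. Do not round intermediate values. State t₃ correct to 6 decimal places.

3.213597

Newton update: t ← t − f(t)/f'(t).
f'(t) = exp(t)
t_0 = 2.420000: f = -13.554141, f' = 11.245859 → t_1 = 2.420000 - (-13.554141)/(11.245859) = 3.625256
t_1 = 3.625256: f = 12.734335, f' = 37.534335 → t_2 = 3.625256 - (12.734335)/(37.534335) = 3.285984
t_2 = 3.285984: f = 1.935292, f' = 26.735292 → t_3 = 3.285984 - (1.935292)/(26.735292) = 3.213597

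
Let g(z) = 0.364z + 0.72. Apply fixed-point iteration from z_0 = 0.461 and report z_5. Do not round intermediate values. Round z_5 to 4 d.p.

1.1278

z_1 = g(0.461000) = 0.887804
z_2 = g(0.887804) = 1.043161
z_3 = g(1.043161) = 1.099710
z_4 = g(1.099710) = 1.120295
z_5 = g(1.120295) = 1.127787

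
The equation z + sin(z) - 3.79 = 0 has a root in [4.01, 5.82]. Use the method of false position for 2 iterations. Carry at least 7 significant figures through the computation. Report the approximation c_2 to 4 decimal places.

4.6804

f(4.010000) = -0.543301, f(5.820000) = 1.583200
step 1: c = 4.472438, f(c) = -0.288912 < 0 → new bracket [4.472438, 5.820000]
step 2: c = 4.680399, f(c) = -0.109089 < 0 → new bracket [4.680399, 5.820000]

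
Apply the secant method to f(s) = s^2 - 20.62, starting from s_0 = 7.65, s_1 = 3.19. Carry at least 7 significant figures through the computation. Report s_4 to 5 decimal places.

4.53777

f(s_0) = 37.902500, f(s_1) = -10.443900
s_2 = 3.190000 - (-10.443900)·(3.190000 - 7.650000)/(-10.443900 - (37.902500)) = 4.153459; f(s_2) = -3.368775
s_3 = 4.153459 - (-3.368775)·(4.153459 - 3.190000)/(-3.368775 - (-10.443900)) = 4.612204; f(s_3) = 0.652429
s_4 = 4.612204 - (0.652429)·(4.612204 - 4.153459)/(0.652429 - (-3.368775)) = 4.537774; f(s_4) = -0.028605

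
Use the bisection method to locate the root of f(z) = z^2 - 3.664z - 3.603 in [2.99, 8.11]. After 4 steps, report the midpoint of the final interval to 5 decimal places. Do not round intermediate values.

f(2.990000) = -5.618260, f(8.110000) = 32.454060 (opposite signs)
step 1: m = 5.550000, f(m) = 6.864300 > 0 → root in [2.990000, 5.550000]
step 2: m = 4.270000, f(m) = -1.015380 < 0 → root in [4.270000, 5.550000]
step 3: m = 4.910000, f(m) = 2.514860 > 0 → root in [4.270000, 4.910000]
step 4: m = 4.590000, f(m) = 0.647340 > 0 → root in [4.270000, 4.590000]
Midpoint of [4.270000, 4.590000] = 4.430000

4.43000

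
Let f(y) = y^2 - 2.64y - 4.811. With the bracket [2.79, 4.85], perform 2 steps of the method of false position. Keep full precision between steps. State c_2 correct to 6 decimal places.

3.845067

False-position update: c = (a·f(b) − b·f(a))/(f(b) − f(a)); replace the endpoint whose sign matches f(c).
f(2.790000) = -4.392500, f(4.850000) = 5.907500
step 1: c = 3.668500, f(c) = -1.037948 < 0 → new bracket [3.668500, 4.850000]
step 2: c = 3.845067, f(c) = -0.177438 < 0 → new bracket [3.845067, 4.850000]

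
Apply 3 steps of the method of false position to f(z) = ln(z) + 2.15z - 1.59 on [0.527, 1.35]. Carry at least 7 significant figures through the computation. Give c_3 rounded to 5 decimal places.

f(0.527000) = -1.097505, f(1.350000) = 1.612605
step 1: c = 0.860288, f(c) = 0.109130 > 0 → new bracket [0.527000, 0.860288]
step 2: c = 0.830145, f(c) = 0.008655 > 0 → new bracket [0.527000, 0.830145]
step 3: c = 0.827773, f(c) = 0.000694 > 0 → new bracket [0.527000, 0.827773]

0.82777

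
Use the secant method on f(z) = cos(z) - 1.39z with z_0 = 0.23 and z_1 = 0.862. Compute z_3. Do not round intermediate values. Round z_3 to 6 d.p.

f(z_0) = 0.653966, f(z_1) = -0.547260
z_2 = 0.862000 - (-0.547260)·(0.862000 - 0.230000)/(-0.547260 - (0.653966)) = 0.574071; f(z_2) = 0.041739
z_3 = 0.574071 - (0.041739)·(0.574071 - 0.862000)/(0.041739 - (-0.547260)) = 0.594475; f(z_3) = 0.002123

0.594475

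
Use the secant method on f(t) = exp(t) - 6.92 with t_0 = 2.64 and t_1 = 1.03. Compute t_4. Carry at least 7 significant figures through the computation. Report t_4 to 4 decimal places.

1.9067

Secant update: t_(k+1) = t_k − f(t_k)·(t_k − t_(k-1))/(f(t_k) − f(t_(k-1))).
f(t_0) = 7.093204, f(t_1) = -4.118934
t_2 = 1.030000 - (-4.118934)·(1.030000 - 2.640000)/(-4.118934 - (7.093204)) = 1.621456; f(t_2) = -1.859548
t_3 = 1.621456 - (-1.859548)·(1.621456 - 1.030000)/(-1.859548 - (-4.118934)) = 2.108243; f(t_3) = 1.313763
t_4 = 2.108243 - (1.313763)·(2.108243 - 1.621456)/(1.313763 - (-1.859548)) = 1.906711; f(t_4) = -0.189084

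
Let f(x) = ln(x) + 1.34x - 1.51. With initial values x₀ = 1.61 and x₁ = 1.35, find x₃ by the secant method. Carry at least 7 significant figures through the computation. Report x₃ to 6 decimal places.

1.074747

f(x_0) = 1.123634, f(x_1) = 0.599105
x_2 = 1.350000 - (0.599105)·(1.350000 - 1.610000)/(0.599105 - (1.123634)) = 1.053034; f(x_2) = -0.047258
x_3 = 1.053034 - (-0.047258)·(1.053034 - 1.350000)/(-0.047258 - (0.599105)) = 1.074747; f(x_3) = 0.002246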